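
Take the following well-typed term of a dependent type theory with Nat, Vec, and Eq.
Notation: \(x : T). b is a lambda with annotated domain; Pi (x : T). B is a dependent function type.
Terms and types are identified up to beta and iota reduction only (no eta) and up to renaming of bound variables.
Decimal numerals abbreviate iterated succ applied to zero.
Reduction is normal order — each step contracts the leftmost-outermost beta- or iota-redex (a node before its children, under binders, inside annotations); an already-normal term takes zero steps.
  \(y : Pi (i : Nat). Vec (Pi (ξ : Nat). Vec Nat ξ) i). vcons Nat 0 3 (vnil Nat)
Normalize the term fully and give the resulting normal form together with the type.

resulting normal form:
  \(y : Pi (i : Nat). Vec (Pi (ξ : Nat). Vec Nat ξ) i). vcons Nat 0 3 (vnil Nat)
inferred type:
  Pi (y : Pi (i : Nat). Vec (Pi (ξ : Nat). Vec Nat ξ) i). Vec Nat 1


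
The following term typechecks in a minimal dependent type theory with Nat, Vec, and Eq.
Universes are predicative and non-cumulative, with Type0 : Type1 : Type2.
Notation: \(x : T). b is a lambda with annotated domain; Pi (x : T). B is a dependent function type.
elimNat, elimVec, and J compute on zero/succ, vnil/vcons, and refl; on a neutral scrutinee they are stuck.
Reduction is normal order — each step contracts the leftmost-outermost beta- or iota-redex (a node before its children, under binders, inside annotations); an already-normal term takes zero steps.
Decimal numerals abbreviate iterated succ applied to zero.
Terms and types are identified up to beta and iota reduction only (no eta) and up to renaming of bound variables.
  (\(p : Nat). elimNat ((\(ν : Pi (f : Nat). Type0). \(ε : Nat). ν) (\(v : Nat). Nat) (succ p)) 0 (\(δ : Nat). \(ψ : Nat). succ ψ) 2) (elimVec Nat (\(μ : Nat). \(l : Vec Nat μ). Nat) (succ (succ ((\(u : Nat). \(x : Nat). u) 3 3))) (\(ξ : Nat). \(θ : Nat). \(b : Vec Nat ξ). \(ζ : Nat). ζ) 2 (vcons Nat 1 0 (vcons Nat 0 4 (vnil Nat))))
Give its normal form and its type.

normal form:
  2
type:
  Nat
observation: normalization takes exactly 8 steps under the normal-order strategy.


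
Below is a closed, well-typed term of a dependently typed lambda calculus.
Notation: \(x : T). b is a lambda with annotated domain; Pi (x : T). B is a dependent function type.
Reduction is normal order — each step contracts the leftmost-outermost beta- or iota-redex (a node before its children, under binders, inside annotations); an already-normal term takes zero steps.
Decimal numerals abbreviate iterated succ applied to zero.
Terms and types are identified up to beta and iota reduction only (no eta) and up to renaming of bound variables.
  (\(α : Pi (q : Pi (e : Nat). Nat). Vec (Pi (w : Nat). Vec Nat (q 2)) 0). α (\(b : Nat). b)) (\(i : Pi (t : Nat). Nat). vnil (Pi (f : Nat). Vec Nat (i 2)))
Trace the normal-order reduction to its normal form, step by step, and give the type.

normal-order reduction:
  (\(α : Pi (q : Pi (e : Nat). Nat). Vec (Pi (w : Nat). Vec Nat (q 2)) 0). α (\(b : Nat). b)) (\(i : Pi (t : Nat). Nat). vnil (Pi (f : Nat). Vec Nat (i 2)))
  ~> (\(α : Pi (q : Nat). Nat). vnil (Pi (e : Nat). Vec Nat (α 2))) (\(w : Nat). w)
  ~> vnil (Pi (α : Nat). Vec Nat ((\(q : Nat). q) 2))
  ~> vnil (Pi (α : Nat). Vec Nat 2)
type:
  Vec (Pi (α : Nat). Vec Nat 2) 0


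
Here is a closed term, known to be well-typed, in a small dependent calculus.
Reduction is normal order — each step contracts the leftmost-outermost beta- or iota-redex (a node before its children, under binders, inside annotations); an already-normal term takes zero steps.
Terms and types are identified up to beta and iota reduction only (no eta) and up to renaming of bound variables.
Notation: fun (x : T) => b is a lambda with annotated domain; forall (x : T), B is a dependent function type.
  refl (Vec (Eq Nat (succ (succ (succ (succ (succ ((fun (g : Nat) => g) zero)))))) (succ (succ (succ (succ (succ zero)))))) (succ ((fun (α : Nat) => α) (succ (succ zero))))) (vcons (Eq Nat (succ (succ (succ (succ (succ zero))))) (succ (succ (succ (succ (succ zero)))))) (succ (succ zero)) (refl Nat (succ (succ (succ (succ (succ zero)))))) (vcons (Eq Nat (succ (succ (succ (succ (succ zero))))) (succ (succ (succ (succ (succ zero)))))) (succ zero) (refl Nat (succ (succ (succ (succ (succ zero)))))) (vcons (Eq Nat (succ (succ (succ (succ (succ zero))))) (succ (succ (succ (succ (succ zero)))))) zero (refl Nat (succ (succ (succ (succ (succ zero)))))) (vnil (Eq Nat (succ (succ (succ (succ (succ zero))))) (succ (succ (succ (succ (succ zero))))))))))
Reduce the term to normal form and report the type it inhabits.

resulting normal form:
  refl (Vec (Eq Nat (succ (succ (succ (succ (succ zero))))) (succ (succ (succ (succ (succ zero)))))) (succ (succ (succ zero)))) (vcons (Eq Nat (succ (succ (succ (succ (succ zero))))) (succ (succ (succ (succ (succ zero)))))) (succ (succ zero)) (refl Nat (succ (succ (succ (succ (succ zero)))))) (vcons (Eq Nat (succ (succ (succ (succ (succ zero))))) (succ (succ (succ (succ (succ zero)))))) (succ zero) (refl Nat (succ (succ (succ (succ (succ zero)))))) (vcons (Eq Nat (succ (succ (succ (succ (succ zero))))) (succ (succ (succ (succ (succ zero)))))) zero (refl Nat (succ (succ (succ (succ (succ zero)))))) (vnil (Eq Nat (succ (succ (succ (succ (succ zero))))) (succ (succ (succ (succ (succ zero))))))))))
type:
  Eq (Vec (Eq Nat (succ (succ (succ (succ (succ zero))))) (succ (succ (succ (succ (succ zero)))))) (succ (succ (succ zero)))) (vcons (Eq Nat (succ (succ (succ (succ (succ zero))))) (succ (succ (succ (succ (succ zero)))))) (succ (succ zero)) (refl Nat (succ (succ (succ (succ (succ zero)))))) (vcons (Eq Nat (succ (succ (succ (succ (succ zero))))) (succ (succ (succ (succ (succ zero)))))) (succ zero) (refl Nat (succ (succ (succ (succ (succ zero)))))) (vcons (Eq Nat (succ (succ (succ (succ (succ zero))))) (succ (succ (succ (succ (succ zero)))))) zero (refl Nat (succ (succ (succ (succ (succ zero)))))) (vnil (Eq Nat (succ (succ (succ (succ (succ zero))))) (succ (succ (succ (succ (succ zero)))))))))) (vcons (Eq Nat (succ (succ (succ (succ (succ zero))))) (succ (succ (succ (succ (succ zero)))))) (succ (succ zero)) (refl Nat (succ (succ (succ (succ (succ zero)))))) (vcons (Eq Nat (succ (succ (succ (succ (succ zero))))) (succ (succ (succ (succ (succ zero)))))) (succ zero) (refl Nat (succ (succ (succ (succ (succ zero)))))) (vcons (Eq Nat (succ (succ (succ (succ (succ zero))))) (succ (succ (succ (succ (succ zero)))))) zero (refl Nat (succ (succ (succ (succ (succ zero)))))) (vnil (Eq Nat (succ (succ (succ (succ (succ zero))))) (succ (succ (succ (succ (succ zero))))))))))
observation: reduction starts at a beta-redex, and 2 normal-order steps reach the normal form.


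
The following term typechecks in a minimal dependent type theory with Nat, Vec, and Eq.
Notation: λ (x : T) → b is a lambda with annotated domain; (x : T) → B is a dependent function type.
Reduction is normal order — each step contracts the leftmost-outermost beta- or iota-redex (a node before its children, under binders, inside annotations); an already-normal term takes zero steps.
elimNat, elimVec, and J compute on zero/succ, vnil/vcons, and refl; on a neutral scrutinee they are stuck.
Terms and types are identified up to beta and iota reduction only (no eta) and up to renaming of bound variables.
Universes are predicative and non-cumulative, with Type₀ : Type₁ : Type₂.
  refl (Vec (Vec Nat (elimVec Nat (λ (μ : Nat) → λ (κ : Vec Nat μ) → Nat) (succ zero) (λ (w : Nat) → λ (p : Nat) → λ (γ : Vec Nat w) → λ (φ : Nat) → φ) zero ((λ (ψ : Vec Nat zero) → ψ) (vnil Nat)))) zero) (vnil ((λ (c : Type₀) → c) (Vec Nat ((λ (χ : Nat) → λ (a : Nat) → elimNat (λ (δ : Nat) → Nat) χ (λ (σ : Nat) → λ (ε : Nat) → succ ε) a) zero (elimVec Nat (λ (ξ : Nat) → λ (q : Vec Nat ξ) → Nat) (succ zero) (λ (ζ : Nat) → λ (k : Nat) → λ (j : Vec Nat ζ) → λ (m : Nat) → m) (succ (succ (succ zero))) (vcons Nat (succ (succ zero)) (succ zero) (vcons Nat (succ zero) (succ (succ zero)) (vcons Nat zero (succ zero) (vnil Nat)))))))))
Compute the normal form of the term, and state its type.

reduced normal form:
  refl (Vec (Vec Nat (succ zero)) zero) (vnil (Vec Nat (succ zero)))
inferred type:
  Eq (Vec (Vec Nat (succ zero)) zero) (vnil (Vec Nat (succ zero))) (vnil (Vec Nat (succ zero)))
observation: normalization takes exactly 25 steps under the normal-order strategy.


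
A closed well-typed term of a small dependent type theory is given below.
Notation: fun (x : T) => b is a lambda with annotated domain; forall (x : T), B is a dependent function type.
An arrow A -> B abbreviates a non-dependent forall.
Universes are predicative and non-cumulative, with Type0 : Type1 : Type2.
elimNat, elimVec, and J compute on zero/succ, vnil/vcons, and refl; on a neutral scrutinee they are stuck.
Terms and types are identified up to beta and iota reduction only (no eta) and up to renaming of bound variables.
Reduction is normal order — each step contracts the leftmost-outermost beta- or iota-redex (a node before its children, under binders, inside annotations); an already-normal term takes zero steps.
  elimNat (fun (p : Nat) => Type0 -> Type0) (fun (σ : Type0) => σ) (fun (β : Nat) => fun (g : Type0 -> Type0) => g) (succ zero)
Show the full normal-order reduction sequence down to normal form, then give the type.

normal-order reduction:
  elimNat (fun (p : Nat) => Type0 -> Type0) (fun (σ : Type0) => σ) (fun (β : Nat) => fun (g : Type0 -> Type0) => g) (succ zero)
  ~> (fun (p : Nat) => fun (σ : Type0 -> Type0) => σ) zero (elimNat (fun (β : Nat) => Type0 -> Type0) (fun (g : Type0) => g) (fun (z : Nat) => fun (q : Type0 -> Type0) => q) zero)
  ~> (fun (p : Type0 -> Type0) => p) (elimNat (fun (σ : Nat) => Type0 -> Type0) (fun (β : Type0) => β) (fun (g : Nat) => fun (z : Type0 -> Type0) => z) zero)
  ~> elimNat (fun (p : Nat) => Type0 -> Type0) (fun (σ : Type0) => σ) (fun (β : Nat) => fun (g : Type0 -> Type0) => g) zero
  ~> fun (p : Type0) => p
the term's type:
  Type0 -> Type0


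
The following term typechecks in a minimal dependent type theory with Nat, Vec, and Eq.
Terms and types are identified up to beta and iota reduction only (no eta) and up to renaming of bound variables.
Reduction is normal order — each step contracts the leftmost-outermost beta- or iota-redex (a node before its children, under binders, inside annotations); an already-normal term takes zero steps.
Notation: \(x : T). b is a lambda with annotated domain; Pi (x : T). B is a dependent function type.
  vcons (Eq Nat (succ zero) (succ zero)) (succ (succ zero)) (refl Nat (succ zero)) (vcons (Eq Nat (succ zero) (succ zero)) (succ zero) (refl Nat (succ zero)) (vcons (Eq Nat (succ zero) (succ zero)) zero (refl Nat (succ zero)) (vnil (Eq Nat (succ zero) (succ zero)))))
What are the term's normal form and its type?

resulting normal form:
  vcons (Eq Nat (succ zero) (succ zero)) (succ (succ zero)) (refl Nat (succ zero)) (vcons (Eq Nat (succ zero) (succ zero)) (succ zero) (refl Nat (succ zero)) (vcons (Eq Nat (succ zero) (succ zero)) zero (refl Nat (succ zero)) (vnil (Eq Nat (succ zero) (succ zero)))))
type:
  Vec (Eq Nat (succ zero) (succ zero)) (succ (succ (succ zero)))
observation: the term is already in normal form.


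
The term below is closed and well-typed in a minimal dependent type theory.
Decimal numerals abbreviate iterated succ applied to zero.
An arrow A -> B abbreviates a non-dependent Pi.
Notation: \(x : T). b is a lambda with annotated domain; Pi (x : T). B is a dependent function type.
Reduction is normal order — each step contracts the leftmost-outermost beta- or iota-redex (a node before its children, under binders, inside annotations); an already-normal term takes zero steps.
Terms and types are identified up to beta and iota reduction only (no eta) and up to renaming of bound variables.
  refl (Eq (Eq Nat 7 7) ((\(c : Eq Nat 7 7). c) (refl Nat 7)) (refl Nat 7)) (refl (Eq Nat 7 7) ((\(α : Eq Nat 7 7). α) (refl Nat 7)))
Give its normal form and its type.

reduced normal form:
  refl (Eq (Eq Nat 7 7) (refl Nat 7) (refl Nat 7)) (refl (Eq Nat 7 7) (refl Nat 7))
type:
  Eq (Eq (Eq Nat 7 7) (refl Nat 7) (refl Nat 7)) (refl (Eq Nat 7 7) (refl Nat 7)) (refl (Eq Nat 7 7) (refl Nat 7))


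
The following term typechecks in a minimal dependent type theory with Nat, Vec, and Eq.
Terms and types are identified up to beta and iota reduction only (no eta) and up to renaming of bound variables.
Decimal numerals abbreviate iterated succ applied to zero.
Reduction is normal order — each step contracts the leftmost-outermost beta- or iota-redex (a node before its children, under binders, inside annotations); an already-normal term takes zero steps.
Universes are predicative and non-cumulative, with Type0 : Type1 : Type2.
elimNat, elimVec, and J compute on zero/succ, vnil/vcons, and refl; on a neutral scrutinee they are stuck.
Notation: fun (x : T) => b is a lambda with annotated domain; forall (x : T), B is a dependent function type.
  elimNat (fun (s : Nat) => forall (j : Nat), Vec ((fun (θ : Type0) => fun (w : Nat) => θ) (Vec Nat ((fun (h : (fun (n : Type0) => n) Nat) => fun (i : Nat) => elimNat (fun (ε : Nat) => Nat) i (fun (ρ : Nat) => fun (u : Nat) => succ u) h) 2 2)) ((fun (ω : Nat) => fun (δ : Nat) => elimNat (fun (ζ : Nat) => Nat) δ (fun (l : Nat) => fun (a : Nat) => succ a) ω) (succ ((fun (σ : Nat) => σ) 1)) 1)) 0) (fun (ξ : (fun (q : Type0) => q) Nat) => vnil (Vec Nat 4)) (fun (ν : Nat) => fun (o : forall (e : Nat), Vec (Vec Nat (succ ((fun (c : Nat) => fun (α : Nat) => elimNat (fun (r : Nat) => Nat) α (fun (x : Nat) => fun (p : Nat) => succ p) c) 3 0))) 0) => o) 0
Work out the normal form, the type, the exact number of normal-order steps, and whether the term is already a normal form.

resulting normal form:
  fun (s : Nat) => vnil (Vec Nat 4)
type:
  forall (s : Nat), Vec (Vec Nat 4) 0
steps to reach normal form (normal order): 2
started in normal form: no
first contracted redex: an elimNat iota-redex


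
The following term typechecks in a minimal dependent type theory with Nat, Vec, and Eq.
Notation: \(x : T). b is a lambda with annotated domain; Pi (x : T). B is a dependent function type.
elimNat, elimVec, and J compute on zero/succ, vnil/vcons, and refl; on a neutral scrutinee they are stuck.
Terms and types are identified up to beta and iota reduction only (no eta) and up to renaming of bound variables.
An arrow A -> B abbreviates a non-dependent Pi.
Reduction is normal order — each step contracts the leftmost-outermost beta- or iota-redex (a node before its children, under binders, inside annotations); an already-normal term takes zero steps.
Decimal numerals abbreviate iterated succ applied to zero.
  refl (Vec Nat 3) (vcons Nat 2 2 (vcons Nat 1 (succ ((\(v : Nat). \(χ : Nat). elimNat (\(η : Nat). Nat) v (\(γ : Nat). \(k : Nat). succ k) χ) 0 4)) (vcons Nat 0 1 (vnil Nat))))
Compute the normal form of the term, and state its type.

reduced normal form:
  refl (Vec Nat 3) (vcons Nat 2 2 (vcons Nat 1 5 (vcons Nat 0 1 (vnil Nat))))
type:
  Eq (Vec Nat 3) (vcons Nat 2 2 (vcons Nat 1 5 (vcons Nat 0 1 (vnil Nat)))) (vcons Nat 2 2 (vcons Nat 1 5 (vcons Nat 0 1 (vnil Nat))))


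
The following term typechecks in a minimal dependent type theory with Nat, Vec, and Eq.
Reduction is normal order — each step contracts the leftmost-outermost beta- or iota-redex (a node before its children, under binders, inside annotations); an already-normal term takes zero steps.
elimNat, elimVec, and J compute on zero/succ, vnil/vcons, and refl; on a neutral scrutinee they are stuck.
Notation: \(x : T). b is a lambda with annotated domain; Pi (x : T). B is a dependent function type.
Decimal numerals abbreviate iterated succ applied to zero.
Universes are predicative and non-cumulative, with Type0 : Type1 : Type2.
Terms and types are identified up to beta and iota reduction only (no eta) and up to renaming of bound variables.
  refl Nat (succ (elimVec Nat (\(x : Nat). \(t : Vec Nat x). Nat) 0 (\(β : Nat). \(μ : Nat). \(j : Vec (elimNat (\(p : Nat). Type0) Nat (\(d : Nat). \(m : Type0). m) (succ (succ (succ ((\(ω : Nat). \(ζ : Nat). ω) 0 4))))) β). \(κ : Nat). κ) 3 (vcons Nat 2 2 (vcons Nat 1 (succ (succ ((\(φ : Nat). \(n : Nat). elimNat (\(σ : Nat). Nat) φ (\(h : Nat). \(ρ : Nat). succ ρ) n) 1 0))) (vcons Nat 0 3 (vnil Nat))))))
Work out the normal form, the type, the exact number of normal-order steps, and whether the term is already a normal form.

resulting normal form:
  refl Nat 1
inferred type:
  Eq Nat 1 1
reduction steps (normal order): 16
term was already normal: no
first contracted redex: an elimVec iota-redex


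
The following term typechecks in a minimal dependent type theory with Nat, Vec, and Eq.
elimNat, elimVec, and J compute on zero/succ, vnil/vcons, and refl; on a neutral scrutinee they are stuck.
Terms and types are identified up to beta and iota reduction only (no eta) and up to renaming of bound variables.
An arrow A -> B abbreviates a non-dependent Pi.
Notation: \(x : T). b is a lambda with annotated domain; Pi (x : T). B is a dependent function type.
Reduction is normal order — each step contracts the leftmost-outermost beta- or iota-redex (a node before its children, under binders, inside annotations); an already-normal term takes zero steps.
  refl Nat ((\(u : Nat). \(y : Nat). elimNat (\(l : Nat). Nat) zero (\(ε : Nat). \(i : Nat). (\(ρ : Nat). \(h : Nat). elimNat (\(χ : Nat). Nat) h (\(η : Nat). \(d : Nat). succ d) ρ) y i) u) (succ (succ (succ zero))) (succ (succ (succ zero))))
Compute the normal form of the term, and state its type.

reduced normal form:
  refl Nat (succ (succ (succ (succ (succ (succ (succ (succ (succ zero)))))))))
inferred type:
  Eq Nat (succ (succ (succ (succ (succ (succ (succ (succ (succ zero))))))))) (succ (succ (succ (succ (succ (succ (succ (succ (succ zero)))))))))


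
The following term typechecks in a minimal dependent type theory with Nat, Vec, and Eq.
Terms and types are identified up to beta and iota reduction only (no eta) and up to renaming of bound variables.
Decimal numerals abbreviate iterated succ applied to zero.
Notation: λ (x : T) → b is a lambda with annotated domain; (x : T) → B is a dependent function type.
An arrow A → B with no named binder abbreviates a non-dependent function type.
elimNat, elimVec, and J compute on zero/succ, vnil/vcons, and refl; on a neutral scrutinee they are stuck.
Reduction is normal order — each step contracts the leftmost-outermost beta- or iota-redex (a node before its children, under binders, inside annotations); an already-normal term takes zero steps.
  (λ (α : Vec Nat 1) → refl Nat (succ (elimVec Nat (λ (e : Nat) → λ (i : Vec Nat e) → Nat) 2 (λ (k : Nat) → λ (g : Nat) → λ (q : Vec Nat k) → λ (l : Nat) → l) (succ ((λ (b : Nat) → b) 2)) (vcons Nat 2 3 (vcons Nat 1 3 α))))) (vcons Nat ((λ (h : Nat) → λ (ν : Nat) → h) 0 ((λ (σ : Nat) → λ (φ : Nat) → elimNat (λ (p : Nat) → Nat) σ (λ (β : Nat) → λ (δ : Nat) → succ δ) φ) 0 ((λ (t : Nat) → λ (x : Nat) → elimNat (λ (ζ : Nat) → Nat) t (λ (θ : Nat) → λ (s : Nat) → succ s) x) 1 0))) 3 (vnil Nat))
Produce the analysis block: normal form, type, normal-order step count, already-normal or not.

reduced normal form:
  refl Nat 3
type:
  Eq Nat 3 3
steps to reach normal form (normal order): 17
already normal: no
first contracted redex: a beta-redex


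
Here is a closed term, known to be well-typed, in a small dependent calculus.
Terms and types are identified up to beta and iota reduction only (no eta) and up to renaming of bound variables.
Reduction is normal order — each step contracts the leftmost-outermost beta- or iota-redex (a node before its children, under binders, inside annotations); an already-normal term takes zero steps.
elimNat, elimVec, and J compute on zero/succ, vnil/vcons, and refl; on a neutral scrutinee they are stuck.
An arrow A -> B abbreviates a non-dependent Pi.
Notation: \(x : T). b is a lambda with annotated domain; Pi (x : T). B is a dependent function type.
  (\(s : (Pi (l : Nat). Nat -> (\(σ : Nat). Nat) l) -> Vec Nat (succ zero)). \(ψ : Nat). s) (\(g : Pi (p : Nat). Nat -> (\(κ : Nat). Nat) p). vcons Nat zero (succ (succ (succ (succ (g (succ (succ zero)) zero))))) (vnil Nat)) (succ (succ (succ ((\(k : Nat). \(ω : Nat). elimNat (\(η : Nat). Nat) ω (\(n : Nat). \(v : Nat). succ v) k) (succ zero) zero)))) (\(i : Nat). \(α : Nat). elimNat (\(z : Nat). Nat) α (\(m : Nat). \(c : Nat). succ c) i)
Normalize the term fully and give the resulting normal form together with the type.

normal form:
  vcons Nat zero (succ (succ (succ (succ (succ (succ zero)))))) (vnil Nat)
the term's type:
  Vec Nat (succ zero)


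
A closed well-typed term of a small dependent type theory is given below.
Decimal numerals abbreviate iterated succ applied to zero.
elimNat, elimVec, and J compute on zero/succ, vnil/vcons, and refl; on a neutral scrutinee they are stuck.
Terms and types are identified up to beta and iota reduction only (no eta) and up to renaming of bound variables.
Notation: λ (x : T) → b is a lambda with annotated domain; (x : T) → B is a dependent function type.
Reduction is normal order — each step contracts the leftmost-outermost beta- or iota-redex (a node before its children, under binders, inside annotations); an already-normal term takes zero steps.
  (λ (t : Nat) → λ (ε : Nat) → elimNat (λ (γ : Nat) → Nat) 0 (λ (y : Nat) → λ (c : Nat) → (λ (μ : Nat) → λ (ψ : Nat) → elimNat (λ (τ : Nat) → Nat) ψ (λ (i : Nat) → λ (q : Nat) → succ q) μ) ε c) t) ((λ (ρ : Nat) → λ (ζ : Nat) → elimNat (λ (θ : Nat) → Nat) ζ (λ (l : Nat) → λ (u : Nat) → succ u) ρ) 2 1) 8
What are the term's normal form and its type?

normal form:
  24
inferred type:
  Nat


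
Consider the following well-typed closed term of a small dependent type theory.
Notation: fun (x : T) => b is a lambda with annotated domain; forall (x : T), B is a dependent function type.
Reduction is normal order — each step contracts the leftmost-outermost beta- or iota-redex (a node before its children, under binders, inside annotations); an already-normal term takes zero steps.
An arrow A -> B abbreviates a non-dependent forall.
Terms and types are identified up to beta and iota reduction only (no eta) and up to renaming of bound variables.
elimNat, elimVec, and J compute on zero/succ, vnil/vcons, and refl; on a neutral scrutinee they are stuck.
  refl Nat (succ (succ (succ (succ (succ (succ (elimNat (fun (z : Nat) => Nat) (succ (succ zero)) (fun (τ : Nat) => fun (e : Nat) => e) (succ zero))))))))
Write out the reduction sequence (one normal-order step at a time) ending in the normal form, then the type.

normal-order reduction sequence:
  refl Nat (succ (succ (succ (succ (succ (succ (elimNat (fun (z : Nat) => Nat) (succ (succ zero)) (fun (τ : Nat) => fun (e : Nat) => e) (succ zero))))))))
  ~> refl Nat (succ (succ (succ (succ (succ (succ ((fun (z : Nat) => fun (τ : Nat) => τ) zero (elimNat (fun (e : Nat) => Nat) (succ (succ zero)) (fun (g : Nat) => fun (θ : Nat) => θ) zero))))))))
  ~> refl Nat (succ (succ (succ (succ (succ (succ ((fun (z : Nat) => z) (elimNat (fun (τ : Nat) => Nat) (succ (succ zero)) (fun (e : Nat) => fun (g : Nat) => g) zero))))))))
  ~> refl Nat (succ (succ (succ (succ (succ (succ (elimNat (fun (z : Nat) => Nat) (succ (succ zero)) (fun (τ : Nat) => fun (e : Nat) => e) zero)))))))
  ~> refl Nat (succ (succ (succ (succ (succ (succ (succ (succ zero))))))))
inferred type:
  Eq Nat (succ (succ (succ (succ (succ (succ (succ (succ zero)))))))) (succ (succ (succ (succ (succ (succ (succ (succ zero))))))))


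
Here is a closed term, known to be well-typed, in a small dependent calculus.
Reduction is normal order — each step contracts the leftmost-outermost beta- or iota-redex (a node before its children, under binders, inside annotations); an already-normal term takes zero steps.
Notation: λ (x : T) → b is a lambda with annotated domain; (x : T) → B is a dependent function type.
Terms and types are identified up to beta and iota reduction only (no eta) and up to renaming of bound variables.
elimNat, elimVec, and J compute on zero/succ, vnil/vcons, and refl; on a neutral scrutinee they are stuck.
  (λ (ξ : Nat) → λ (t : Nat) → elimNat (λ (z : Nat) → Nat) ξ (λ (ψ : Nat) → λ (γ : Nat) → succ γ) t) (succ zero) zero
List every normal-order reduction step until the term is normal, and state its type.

normal-order reduction sequence:
  (λ (ξ : Nat) → λ (t : Nat) → elimNat (λ (z : Nat) → Nat) ξ (λ (ψ : Nat) → λ (γ : Nat) → succ γ) t) (succ zero) zero
  ~> (λ (ξ : Nat) → elimNat (λ (t : Nat) → Nat) (succ zero) (λ (z : Nat) → λ (ψ : Nat) → succ ψ) ξ) zero
  ~> elimNat (λ (ξ : Nat) → Nat) (succ zero) (λ (t : Nat) → λ (z : Nat) → succ z) zero
  ~> succ zero
type:
  Nat


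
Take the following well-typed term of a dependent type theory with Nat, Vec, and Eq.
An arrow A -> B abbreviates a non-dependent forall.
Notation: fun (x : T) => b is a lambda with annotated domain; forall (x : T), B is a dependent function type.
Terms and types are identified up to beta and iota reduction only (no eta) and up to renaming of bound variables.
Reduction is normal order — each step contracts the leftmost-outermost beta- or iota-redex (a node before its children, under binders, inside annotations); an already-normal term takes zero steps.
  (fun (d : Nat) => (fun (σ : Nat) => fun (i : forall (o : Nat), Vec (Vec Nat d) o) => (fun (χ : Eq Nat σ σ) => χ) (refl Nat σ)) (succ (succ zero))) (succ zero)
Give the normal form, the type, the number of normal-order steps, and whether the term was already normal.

normal form:
  fun (d : forall (σ : Nat), Vec (Vec Nat (succ zero)) σ) => refl Nat (succ (succ zero))
type:
  (forall (d : Nat), Vec (Vec Nat (succ zero)) d) -> Eq Nat (succ (succ zero)) (succ (succ zero))
normal-order step count: 3
started in normal form: no
first redex: a beta-redex


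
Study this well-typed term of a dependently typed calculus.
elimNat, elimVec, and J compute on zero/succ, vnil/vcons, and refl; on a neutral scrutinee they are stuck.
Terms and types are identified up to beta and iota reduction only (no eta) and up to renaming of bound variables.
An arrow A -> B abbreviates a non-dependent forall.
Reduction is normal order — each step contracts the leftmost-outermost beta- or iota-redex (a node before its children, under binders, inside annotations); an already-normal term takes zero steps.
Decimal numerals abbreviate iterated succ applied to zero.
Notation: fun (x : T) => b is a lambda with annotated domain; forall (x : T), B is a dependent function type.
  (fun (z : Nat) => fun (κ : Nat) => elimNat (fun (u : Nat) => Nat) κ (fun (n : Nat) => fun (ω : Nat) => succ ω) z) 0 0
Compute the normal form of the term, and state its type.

normal form:
  0
inferred type:
  Nat
observation: the term reaches its normal form after 3 normal-order steps.


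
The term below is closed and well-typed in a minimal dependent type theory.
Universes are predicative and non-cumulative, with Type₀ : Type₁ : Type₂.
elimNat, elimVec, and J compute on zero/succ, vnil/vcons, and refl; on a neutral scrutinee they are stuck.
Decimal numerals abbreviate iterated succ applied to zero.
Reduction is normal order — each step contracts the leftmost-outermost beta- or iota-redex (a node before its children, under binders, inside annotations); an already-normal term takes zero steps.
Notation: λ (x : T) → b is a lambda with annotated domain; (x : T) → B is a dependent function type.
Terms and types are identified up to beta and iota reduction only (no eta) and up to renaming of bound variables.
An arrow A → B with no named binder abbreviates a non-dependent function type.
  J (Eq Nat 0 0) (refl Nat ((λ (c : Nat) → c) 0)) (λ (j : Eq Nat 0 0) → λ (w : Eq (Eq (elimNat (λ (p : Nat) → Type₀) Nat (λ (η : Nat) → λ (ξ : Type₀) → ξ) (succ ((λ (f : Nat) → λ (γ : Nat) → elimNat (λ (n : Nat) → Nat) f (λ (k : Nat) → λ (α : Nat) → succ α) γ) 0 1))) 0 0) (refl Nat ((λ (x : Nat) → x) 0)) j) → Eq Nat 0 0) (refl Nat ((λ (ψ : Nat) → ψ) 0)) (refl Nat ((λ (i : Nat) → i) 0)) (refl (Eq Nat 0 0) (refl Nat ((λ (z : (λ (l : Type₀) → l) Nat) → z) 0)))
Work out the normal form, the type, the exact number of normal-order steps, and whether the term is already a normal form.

reduced normal form:
  refl Nat 0
inferred type:
  Eq Nat 0 0
reduction steps (normal order): 2
started in normal form: no
first redex: a J iota-redex


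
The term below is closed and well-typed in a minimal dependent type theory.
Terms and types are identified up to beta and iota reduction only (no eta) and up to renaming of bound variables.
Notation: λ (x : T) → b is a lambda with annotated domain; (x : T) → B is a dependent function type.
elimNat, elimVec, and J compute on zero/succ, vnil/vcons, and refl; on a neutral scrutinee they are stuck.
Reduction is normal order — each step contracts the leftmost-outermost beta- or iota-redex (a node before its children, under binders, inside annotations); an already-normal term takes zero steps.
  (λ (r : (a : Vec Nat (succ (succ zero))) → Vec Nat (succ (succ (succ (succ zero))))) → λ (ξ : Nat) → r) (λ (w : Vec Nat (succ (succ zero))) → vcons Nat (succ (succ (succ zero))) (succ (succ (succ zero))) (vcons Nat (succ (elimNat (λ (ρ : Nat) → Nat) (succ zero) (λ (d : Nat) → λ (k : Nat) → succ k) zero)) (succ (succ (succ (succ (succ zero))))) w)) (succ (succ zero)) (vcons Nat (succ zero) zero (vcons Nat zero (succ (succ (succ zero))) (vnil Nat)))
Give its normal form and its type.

reduced normal form:
  vcons Nat (succ (succ (succ zero))) (succ (succ (succ zero))) (vcons Nat (succ (succ zero)) (succ (succ (succ (succ (succ zero))))) (vcons Nat (succ zero) zero (vcons Nat zero (succ (succ (succ zero))) (vnil Nat))))
inferred type:
  Vec Nat (succ (succ (succ (succ zero))))
observation: normalization takes exactly 4 steps under the normal-order strategy.


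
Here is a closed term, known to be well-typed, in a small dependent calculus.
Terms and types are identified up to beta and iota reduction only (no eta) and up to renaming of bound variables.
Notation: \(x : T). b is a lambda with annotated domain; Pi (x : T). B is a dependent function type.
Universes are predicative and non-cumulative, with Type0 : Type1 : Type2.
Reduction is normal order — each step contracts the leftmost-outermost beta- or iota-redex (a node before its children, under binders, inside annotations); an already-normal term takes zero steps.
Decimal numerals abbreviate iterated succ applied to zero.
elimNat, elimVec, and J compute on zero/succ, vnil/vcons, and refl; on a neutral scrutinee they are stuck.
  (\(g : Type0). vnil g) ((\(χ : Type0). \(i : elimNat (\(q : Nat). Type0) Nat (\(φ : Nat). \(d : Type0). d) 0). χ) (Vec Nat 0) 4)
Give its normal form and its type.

resulting normal form:
  vnil (Vec Nat 0)
type:
  Vec (Vec Nat 0) 0


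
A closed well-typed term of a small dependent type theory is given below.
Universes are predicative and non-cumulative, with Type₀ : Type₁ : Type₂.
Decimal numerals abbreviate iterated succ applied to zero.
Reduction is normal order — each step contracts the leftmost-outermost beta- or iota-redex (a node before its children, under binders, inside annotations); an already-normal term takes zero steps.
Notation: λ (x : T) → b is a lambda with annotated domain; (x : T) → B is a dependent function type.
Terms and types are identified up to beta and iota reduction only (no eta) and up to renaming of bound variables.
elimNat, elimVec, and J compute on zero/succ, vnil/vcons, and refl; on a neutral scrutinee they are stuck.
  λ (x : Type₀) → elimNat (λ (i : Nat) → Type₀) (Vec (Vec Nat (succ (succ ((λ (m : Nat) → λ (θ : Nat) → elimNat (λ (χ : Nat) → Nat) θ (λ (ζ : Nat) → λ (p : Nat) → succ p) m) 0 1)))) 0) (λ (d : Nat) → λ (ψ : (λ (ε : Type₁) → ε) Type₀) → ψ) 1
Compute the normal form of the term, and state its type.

normal form:
  λ (x : Type₀) → Vec (Vec Nat 3) 0
the term's type:
  (x : Type₀) → Type₀


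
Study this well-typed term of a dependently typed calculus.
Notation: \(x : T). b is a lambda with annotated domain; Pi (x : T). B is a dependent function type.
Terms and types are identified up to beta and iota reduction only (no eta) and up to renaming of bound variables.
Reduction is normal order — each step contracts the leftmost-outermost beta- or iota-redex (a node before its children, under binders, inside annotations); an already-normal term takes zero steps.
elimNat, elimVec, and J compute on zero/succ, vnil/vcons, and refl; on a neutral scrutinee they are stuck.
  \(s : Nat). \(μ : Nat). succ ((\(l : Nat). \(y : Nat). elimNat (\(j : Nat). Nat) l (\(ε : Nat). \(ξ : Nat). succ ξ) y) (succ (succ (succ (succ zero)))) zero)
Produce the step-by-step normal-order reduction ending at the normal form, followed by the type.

normal-order reduction sequence:
  \(s : Nat). \(μ : Nat). succ ((\(l : Nat). \(y : Nat). elimNat (\(j : Nat). Nat) l (\(ε : Nat). \(ξ : Nat). succ ξ) y) (succ (succ (succ (succ zero)))) zero)
  ~> \(s : Nat). \(μ : Nat). succ ((\(l : Nat). elimNat (\(y : Nat). Nat) (succ (succ (succ (succ zero)))) (\(j : Nat). \(ε : Nat). succ ε) l) zero)
  ~> \(s : Nat). \(μ : Nat). succ (elimNat (\(l : Nat). Nat) (succ (succ (succ (succ zero)))) (\(y : Nat). \(j : Nat). succ j) zero)
  ~> \(s : Nat). \(μ : Nat). succ (succ (succ (succ (succ zero))))
the term's type:
  Pi (s : Nat). Pi (μ : Nat). Nat


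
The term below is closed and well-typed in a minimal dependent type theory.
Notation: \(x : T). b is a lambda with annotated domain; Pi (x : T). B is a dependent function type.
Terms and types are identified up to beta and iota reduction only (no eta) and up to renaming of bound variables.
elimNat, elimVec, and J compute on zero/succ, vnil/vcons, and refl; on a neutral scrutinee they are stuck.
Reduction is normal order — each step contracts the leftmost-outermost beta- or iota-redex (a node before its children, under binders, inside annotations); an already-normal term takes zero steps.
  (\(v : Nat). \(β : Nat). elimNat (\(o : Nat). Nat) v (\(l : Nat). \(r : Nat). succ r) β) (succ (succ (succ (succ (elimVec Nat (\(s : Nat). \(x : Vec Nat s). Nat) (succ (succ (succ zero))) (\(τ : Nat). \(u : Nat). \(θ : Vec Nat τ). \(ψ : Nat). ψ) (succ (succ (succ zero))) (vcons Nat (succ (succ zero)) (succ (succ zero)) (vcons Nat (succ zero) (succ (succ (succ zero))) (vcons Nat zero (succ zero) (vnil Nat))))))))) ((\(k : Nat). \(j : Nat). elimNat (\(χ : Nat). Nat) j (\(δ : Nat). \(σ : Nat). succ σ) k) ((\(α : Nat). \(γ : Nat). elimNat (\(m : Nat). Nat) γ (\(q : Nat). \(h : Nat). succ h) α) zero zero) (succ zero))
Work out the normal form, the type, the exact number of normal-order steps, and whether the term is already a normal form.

resulting normal form:
  succ (succ (succ (succ (succ (succ (succ (succ zero)))))))
type:
  Nat
normal-order step count: 28
term was already normal: no
first redex: a beta-redex


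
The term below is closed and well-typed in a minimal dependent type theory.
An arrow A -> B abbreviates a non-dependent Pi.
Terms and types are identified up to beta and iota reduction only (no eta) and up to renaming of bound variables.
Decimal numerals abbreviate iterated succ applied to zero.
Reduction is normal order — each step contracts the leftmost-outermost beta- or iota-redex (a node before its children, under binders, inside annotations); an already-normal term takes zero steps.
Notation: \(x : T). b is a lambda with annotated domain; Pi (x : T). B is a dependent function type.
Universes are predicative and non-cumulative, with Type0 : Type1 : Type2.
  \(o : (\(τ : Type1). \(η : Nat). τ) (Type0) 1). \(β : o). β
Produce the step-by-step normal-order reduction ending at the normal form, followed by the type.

reduction (normal order):
  \(o : (\(τ : Type1). \(η : Nat). τ) (Type0) 1). \(β : o). β
  ~> \(o : (\(τ : Nat). Type0) 1). \(η : o). η
  ~> \(o : Type0). \(τ : o). τ
type:
  Pi (o : Type0). o -> o


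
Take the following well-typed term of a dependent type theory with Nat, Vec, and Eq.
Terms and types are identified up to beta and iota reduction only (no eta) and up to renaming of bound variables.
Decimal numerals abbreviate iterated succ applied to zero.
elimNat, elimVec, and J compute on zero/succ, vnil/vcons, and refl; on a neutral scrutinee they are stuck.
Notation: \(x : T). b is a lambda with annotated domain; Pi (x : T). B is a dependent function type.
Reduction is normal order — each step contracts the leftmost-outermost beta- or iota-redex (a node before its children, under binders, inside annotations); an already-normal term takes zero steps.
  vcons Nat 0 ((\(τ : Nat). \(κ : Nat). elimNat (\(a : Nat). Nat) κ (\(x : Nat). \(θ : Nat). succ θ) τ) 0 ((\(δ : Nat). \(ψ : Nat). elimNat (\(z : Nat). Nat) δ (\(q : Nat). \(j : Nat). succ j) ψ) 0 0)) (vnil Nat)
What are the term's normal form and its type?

normal form:
  vcons Nat 0 0 (vnil Nat)
type:
  Vec Nat 1
observation: contracting a beta-redex first, the term normalizes in 6 steps.


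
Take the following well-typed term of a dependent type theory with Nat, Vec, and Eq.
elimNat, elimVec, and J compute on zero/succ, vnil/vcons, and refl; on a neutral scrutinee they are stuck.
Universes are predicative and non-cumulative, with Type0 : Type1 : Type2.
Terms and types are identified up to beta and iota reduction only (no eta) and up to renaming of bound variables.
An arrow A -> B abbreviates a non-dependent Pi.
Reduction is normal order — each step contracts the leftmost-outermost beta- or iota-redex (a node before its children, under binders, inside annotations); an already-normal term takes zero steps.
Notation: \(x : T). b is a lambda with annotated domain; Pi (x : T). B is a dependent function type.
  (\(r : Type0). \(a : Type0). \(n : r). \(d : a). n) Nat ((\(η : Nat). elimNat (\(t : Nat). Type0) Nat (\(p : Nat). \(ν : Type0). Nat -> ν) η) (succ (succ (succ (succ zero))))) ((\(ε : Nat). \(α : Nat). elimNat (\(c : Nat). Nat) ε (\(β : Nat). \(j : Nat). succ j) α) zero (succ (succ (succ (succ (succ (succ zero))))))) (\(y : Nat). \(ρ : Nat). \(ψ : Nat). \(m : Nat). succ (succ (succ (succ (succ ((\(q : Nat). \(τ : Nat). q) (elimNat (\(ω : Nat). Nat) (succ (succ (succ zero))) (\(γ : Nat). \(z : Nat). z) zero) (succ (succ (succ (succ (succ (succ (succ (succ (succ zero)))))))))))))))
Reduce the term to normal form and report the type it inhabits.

reduced normal form:
  succ (succ (succ (succ (succ (succ zero)))))
the term's type:
  Nat
observation: contracting a beta-redex first, the term normalizes in 25 steps.


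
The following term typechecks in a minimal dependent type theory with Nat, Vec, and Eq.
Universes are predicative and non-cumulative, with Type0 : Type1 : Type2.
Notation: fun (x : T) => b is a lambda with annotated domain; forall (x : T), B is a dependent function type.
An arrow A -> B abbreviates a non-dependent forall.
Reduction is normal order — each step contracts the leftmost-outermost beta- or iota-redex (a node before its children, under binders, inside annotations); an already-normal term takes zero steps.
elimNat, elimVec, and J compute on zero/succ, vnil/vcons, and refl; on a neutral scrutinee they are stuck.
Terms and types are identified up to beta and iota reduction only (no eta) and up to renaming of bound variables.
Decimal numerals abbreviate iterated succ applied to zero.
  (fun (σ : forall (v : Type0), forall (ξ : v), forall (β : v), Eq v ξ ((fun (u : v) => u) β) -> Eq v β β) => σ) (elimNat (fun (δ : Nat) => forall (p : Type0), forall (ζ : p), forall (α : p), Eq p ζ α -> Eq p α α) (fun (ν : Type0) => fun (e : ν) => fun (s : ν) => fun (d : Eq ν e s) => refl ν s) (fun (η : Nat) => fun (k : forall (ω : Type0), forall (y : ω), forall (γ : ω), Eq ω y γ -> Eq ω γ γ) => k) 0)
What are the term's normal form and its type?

reduced normal form:
  fun (σ : Type0) => fun (v : σ) => fun (ξ : σ) => fun (β : Eq σ v ξ) => refl σ ξ
the term's type:
  forall (σ : Type0), forall (v : σ), forall (ξ : σ), Eq σ v ξ -> Eq σ ξ ξ
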